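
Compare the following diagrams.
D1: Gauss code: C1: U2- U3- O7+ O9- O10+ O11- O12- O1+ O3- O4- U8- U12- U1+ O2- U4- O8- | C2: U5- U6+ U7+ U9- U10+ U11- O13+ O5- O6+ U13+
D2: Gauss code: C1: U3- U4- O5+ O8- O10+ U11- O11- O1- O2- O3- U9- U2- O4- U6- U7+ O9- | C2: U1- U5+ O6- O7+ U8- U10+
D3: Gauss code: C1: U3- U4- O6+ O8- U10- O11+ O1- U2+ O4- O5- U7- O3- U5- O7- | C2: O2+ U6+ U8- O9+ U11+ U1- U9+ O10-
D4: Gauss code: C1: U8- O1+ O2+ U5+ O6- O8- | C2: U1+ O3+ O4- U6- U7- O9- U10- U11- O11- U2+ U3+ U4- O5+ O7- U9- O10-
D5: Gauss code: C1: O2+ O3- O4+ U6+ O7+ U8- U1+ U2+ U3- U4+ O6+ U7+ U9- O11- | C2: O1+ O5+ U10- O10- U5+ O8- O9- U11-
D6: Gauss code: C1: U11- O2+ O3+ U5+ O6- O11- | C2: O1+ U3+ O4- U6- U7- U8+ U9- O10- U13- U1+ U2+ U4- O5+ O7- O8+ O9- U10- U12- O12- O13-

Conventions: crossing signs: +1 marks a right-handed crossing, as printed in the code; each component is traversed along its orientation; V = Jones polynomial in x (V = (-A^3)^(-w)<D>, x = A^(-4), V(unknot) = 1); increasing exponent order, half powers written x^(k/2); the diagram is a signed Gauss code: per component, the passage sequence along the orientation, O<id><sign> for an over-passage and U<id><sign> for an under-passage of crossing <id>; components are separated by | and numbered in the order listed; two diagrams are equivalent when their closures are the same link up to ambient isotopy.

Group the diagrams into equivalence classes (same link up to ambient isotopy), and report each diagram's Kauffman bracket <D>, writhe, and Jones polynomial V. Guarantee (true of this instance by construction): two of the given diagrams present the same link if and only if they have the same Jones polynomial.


grouping into links: {D1, D2, D3} | {D4, D6} | {D5}
V(D1) = x^(-9/2) - x^(-5/2) - x^(-3/2) - x^(-1/2)  (w -3, c 13, <D> = A^-7 + A^-3 + A - A^9)
V(D2) = x^(-9/2) - x^(-5/2) - x^(-3/2) - x^(-1/2)  [11 crossings, <D> = A^-13 + A^-9 + A^-5 - A^3, w = -5]
V(D3) = x^(-9/2) - x^(-5/2) - x^(-3/2) - x^(-1/2)  [11 crossings, <D> = A^-7 + A^-3 + A - A^9, w = -3]
D4 (bracket A^-15 + 2A^-7 - A^-3 + A - A^5; 11 crossings at w = -3): V = x^(-7/2) - x^(-5/2) + x^(-3/2) - 2x^(-1/2) - x^(3/2)
V(D5) = -x^(-3/2) - 2x^(1/2) + x^(3/2) - x^(5/2) + x^(7/2)  [11 crossings, <D> = -A^-11 + A^-7 - A^-3 + 2A + A^9, w = +1]
V(D6) = x^(-7/2) - x^(-5/2) + x^(-3/2) - 2x^(-1/2) - x^(3/2)  (w -3, c 13, <D> = A^-15 + 2A^-7 - A^-3 + A - A^5)
key observation: comparing 6 Jones polynomials yields 3 groups


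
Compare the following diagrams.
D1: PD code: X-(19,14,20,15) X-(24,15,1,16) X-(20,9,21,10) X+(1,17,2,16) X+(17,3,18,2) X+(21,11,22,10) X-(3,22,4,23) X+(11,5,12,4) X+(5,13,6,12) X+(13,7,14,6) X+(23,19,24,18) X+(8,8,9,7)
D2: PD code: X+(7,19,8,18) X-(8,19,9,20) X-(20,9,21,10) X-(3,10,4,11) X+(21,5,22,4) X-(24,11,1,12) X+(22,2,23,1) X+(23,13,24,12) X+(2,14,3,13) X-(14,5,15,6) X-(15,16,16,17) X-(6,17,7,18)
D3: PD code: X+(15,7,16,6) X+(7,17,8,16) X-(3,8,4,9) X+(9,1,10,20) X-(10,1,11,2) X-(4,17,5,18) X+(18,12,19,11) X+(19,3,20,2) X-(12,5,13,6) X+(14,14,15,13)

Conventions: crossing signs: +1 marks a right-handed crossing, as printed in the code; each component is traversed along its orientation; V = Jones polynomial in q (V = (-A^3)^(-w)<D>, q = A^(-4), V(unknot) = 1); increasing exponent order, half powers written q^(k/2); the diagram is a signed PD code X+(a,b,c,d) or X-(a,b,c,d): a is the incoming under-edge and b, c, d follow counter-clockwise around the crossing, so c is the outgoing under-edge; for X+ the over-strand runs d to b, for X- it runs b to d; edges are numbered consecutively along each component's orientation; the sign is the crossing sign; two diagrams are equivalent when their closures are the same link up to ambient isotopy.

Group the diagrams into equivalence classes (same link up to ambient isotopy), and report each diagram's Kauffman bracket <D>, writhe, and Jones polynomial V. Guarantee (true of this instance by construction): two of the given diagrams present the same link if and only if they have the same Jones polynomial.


equivalence classes: {D1} | {D2} | {D3}
D1 (bracket -A^-12 + 2A^-8 - 2A^-4 + 3 - 3A^4 + 2A^8 - A^12 + A^16; 12 crossings at w = +4): V = q^-1 - 1 + 2q - 3q^2 + 3q^3 - 2q^4 + 2q^5 - q^6
V(D2) = -q^-4 + q^-3 + q^-1  (w -2, c 12, <D> = A^-2 + A^6 - A^10)
D3 (bracket A^6; 10 crossings at w = +2): V = 1
key observation: 3 classes among 3 diagrams; unequal V(q) rules out equality


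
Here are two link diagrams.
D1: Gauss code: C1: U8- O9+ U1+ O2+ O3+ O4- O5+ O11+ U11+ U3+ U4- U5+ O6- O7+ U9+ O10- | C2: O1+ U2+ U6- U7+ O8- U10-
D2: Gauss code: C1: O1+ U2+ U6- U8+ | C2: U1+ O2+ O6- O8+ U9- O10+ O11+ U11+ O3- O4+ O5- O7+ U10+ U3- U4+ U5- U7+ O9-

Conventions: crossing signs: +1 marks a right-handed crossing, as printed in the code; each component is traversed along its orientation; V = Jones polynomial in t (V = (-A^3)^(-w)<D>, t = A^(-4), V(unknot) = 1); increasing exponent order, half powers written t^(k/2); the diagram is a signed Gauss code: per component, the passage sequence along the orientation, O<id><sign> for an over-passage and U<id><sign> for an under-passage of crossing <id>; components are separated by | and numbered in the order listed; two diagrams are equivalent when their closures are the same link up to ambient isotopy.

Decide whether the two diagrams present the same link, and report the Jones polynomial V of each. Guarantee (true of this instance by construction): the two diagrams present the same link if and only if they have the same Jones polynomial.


equivalent: no
D1 (bracket -A^-5 + 2A^-1 - A^3 + 2A^7 - A^11 + A^15; 11 crossings at w = +3): V = -t^(-3/2) + t^(-1/2) - 2t^(1/2) + t^(3/2) - 2t^(5/2) + t^(7/2)
V(D2) = -t^(1/2) - t^(5/2)  [11 crossings, <D> = A^-1 + A^7, w = +3]
observation: 2 classes among 2 diagrams; unequal V(t) rules out equality


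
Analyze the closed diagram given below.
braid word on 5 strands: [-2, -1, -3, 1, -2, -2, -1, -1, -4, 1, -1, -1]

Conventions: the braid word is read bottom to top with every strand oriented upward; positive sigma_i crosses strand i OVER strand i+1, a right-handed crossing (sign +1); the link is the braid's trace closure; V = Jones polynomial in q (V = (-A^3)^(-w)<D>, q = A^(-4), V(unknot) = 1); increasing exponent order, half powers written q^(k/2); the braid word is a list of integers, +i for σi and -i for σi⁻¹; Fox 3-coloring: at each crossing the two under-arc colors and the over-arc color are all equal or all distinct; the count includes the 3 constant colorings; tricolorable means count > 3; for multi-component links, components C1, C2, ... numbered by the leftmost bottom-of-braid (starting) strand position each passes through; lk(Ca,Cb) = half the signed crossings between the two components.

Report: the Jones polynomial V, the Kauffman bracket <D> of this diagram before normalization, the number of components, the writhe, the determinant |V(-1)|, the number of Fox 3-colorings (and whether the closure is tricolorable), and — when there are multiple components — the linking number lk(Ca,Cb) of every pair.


V = q^-8 - 2q^-7 + q^-6 - 2q^-5 + 2q^-4 + q^-2
<D> = A^-16 + 2A^-8 - 2A^-4 + 1 - 2A^4 + A^8 (w = -8)
1 component over 12 crossings, w = -8
27 Fox colorings among 3^12, |V(-1)| = 9: tricolorable
why: the span of V is 6, forcing >= 6 crossings in any diagram


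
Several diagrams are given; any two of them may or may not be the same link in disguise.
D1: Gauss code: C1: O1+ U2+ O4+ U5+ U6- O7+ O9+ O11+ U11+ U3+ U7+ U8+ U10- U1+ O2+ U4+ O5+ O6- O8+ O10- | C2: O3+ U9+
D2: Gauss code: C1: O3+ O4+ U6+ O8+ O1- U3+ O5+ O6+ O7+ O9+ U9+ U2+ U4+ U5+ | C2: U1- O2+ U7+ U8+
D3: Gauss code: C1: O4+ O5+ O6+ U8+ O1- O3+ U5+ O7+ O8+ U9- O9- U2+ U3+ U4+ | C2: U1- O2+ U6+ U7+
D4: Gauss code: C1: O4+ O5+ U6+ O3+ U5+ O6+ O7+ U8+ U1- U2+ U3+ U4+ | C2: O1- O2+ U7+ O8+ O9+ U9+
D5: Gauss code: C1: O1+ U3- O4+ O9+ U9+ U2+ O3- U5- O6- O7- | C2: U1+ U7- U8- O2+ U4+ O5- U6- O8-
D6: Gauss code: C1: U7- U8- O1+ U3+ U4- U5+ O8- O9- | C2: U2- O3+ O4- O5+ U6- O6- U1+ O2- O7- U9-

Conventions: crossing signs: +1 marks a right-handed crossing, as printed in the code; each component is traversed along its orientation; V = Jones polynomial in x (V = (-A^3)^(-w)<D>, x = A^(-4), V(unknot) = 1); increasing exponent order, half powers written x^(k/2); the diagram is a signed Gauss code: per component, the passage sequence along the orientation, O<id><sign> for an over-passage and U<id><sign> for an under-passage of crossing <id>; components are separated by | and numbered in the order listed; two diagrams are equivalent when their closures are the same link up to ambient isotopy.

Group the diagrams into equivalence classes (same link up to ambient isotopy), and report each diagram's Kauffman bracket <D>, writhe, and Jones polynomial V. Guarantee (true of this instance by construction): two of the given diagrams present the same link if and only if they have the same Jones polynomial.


classes: {D1, D2, D3, D4} | {D5, D6}
V(D1) = -x^(3/2) - 2x^(7/2) + x^(9/2) - x^(11/2) + x^(13/2)  [11 crossings, <D> = -A^-5 + A^-1 - A^3 + 2A^7 + A^15, w = +7]
V(D2) = -x^(3/2) - 2x^(7/2) + x^(9/2) - x^(11/2) + x^(13/2)  (w +7, c 9, <D> = -A^-5 + A^-1 - A^3 + 2A^7 + A^15)
V(D3) = -x^(3/2) - 2x^(7/2) + x^(9/2) - x^(11/2) + x^(13/2)  (w +5, c 9, <D> = -A^-11 + A^-7 - A^-3 + 2A + A^9)
V(D4) = -x^(3/2) - 2x^(7/2) + x^(9/2) - x^(11/2) + x^(13/2)  (w +7, c 9, <D> = -A^-5 + A^-1 - A^3 + 2A^7 + A^15)
V(D5) = x^(-7/2) - 2x^(-5/2) + x^(-3/2) - 2x^(-1/2) + x^(1/2) - x^(3/2)  [9 crossings, <D> = A^-9 - A^-5 + 2A^-1 - A^3 + 2A^7 - A^11, w = -1]
V(D6) = x^(-7/2) - 2x^(-5/2) + x^(-3/2) - 2x^(-1/2) + x^(1/2) - x^(3/2)  (w -3, c 9, <D> = A^-15 - A^-11 + 2A^-7 - A^-3 + 2A - A^5)
insight: V(x) takes 2 values over 6 diagrams, fixing the grouping


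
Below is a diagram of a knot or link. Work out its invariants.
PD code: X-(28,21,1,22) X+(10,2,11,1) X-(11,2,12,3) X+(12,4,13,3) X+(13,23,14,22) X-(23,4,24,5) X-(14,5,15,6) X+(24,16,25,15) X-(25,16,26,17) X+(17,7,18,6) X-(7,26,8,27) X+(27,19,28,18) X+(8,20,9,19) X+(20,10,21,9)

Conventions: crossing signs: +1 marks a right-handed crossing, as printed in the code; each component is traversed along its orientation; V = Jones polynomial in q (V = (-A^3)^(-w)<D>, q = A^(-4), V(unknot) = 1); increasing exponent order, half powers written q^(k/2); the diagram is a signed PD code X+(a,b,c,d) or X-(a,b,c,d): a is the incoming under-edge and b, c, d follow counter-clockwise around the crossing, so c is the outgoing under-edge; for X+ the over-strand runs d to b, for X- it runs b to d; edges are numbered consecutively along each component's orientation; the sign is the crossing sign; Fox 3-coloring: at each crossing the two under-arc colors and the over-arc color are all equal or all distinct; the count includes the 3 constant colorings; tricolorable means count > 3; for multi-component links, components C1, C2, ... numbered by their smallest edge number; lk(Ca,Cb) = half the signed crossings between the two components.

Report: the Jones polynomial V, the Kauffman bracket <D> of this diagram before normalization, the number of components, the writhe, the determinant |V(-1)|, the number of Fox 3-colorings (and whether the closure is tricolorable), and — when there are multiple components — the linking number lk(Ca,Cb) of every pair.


Jones polynomial: V(q) = -q^-1 + 2 - q + 2q^2 - q^3 + q^4 - q^5
<D> = -A^-14 + A^-10 - A^-6 + 2A^-2 - A^2 + 2A^6 - A^10; writhe +2
components 1, writhe +2 (14 crossings)
3-colorings: 9 of 3^14, det 9 — tricolorable
note: w = +2 (over 14 crossings) is diagram-only; (-A^3)^(-2) removes it from V


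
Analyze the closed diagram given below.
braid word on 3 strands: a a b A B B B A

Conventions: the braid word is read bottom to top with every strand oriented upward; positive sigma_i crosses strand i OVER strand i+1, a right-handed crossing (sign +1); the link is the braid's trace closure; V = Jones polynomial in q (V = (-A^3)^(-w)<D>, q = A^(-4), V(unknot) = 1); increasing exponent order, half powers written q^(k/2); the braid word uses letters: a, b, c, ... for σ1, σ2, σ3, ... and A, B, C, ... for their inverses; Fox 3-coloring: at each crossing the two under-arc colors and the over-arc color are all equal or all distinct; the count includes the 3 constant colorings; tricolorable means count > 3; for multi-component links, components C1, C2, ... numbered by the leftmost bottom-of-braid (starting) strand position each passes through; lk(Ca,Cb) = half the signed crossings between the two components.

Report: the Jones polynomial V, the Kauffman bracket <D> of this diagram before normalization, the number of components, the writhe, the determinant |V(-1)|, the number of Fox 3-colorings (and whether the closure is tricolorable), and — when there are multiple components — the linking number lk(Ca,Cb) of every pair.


V = -q^-4 + q^-3 + q^-1
<D> = A^-2 + A^6 - A^10 (w = -2)
1 component over 8 crossings, w = -2
9 Fox colorings among 3^8, |V(-1)| = 3: tricolorable
why: w = -2 (over 8 crossings) is diagram-only; (-A^3)^(2) removes it from V


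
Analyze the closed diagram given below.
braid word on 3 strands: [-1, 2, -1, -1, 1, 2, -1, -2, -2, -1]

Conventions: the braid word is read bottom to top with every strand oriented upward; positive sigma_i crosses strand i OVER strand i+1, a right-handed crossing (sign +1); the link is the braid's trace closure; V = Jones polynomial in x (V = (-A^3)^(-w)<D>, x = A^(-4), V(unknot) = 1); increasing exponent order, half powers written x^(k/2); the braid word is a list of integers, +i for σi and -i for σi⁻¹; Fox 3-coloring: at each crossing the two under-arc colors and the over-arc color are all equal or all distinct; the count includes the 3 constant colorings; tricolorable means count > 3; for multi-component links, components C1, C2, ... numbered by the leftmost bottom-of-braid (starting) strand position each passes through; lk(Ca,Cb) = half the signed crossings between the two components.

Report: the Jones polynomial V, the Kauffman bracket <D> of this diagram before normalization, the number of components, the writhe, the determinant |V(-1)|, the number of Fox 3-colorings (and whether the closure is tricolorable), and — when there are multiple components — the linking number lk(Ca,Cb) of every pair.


V = x^-7 - 2x^-6 + 2x^-5 - 3x^-4 + 3x^-3 - 2x^-2 + 2x^-1
<D> = 2A^-8 - 2A^-4 + 3 - 3A^4 + 2A^8 - 2A^12 + A^16 (w = -4)
1 component over 10 crossings, w = -4
9 Fox colorings among 3^10, |V(-1)| = 15: tricolorable
why: the span of V is 6, forcing >= 6 crossings in any diagram


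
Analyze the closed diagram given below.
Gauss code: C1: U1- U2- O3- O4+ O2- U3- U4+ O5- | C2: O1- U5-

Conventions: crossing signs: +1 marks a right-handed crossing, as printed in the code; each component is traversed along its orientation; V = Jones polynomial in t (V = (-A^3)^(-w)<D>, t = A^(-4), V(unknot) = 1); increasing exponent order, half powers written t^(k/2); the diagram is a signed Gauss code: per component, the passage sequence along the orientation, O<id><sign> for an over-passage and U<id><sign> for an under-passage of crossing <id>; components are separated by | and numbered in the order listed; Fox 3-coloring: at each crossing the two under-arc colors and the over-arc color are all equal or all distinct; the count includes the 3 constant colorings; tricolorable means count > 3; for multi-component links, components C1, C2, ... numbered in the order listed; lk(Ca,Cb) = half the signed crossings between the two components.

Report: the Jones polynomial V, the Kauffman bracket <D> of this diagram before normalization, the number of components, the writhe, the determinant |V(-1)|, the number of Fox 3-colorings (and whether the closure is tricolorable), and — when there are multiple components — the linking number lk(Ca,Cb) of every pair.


V = -t^(-5/2) - t^(-1/2)
<D> = A^-7 + A (w = -3)
2 components over 5 crossings, w = -3
lk(C1,C2): -1
3 Fox colorings among 3^5, |V(-1)| = 2: not tricolorable
why: the 1 component pair carries total linking -1


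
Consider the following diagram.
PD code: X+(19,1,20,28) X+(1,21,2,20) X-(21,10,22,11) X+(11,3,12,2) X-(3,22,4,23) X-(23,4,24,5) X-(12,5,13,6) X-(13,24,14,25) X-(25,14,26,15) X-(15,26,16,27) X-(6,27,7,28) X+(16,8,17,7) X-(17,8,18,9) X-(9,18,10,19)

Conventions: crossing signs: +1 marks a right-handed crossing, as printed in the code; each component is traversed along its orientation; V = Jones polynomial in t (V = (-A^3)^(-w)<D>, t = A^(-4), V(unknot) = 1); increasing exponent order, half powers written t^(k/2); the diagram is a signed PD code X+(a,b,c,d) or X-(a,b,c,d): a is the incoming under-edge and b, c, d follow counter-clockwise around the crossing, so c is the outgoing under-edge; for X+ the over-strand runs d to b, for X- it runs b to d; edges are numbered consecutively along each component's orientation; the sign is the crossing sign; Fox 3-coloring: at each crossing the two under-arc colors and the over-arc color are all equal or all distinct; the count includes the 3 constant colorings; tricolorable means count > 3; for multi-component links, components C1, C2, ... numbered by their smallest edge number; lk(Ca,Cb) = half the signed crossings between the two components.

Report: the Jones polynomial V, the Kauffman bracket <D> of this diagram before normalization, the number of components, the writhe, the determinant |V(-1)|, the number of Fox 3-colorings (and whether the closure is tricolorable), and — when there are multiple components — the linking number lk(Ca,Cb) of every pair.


V(t) = t^-8 - 2t^-7 + t^-6 - 2t^-5 + 2t^-4 + t^-2
bracket: A^-10 + 2A^-2 - 2A^2 + A^6 - 2A^10 + A^14, w = -6
1 component, writhe -6, over 14 crossings
det 9, colorings 27 of 3^14 — tricolorable
observation: |V(-1)| = 9: so tricolorable, since 3 divides 9


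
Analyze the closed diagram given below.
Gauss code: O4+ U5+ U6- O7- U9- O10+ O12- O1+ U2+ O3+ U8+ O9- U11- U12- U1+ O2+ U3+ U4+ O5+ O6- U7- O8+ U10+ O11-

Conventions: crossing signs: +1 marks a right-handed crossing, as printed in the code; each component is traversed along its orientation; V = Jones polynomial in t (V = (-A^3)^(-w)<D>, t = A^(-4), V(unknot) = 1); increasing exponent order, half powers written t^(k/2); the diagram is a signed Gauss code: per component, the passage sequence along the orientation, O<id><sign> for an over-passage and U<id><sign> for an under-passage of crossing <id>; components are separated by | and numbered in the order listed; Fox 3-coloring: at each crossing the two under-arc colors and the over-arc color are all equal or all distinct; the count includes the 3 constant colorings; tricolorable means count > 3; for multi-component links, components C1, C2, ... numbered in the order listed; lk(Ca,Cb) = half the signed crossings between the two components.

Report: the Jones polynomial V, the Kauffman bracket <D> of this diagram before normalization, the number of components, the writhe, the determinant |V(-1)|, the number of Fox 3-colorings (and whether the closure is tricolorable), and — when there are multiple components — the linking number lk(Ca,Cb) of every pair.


Jones polynomial: V(t) = t^-1 - 1 + 2t - 2t^2 + 2t^3 - 2t^4 + t^5
<D> = A^-14 - 2A^-10 + 2A^-6 - 2A^-2 + 2A^2 - A^6 + A^10; writhe +2
components 1, writhe +2 (12 crossings)
3-colorings: 3 of 3^12, det 11 — not tricolorable
note: w = +2 shifts under R1 moves; the (-A^3)^(-2) factor cancels that in V


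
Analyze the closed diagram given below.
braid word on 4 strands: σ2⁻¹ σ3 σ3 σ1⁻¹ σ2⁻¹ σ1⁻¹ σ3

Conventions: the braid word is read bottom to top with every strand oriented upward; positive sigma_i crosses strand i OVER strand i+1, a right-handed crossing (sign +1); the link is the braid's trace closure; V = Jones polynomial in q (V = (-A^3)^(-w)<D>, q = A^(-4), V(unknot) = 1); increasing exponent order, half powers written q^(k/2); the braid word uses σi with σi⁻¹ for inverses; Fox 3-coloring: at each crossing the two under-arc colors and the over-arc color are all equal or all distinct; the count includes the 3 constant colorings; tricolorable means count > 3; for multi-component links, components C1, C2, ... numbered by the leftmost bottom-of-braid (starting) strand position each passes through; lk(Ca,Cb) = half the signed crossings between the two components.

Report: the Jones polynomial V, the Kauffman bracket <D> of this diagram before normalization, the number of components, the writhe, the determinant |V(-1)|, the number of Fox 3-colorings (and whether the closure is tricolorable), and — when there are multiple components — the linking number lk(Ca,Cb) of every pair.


V = -q^-3 + 2q^-2 - 2q^-1 + 3 - 2q + 2q^2 - q^3
<D> = A^-15 - 2A^-11 + 2A^-7 - 3A^-3 + 2A - 2A^5 + A^9 (w = -1)
1 component over 7 crossings, w = -1
3 Fox colorings among 3^7, |V(-1)| = 13: not tricolorable
why: w = -1 (over 7 crossings) is diagram-only; (-A^3)^(1) removes it from V


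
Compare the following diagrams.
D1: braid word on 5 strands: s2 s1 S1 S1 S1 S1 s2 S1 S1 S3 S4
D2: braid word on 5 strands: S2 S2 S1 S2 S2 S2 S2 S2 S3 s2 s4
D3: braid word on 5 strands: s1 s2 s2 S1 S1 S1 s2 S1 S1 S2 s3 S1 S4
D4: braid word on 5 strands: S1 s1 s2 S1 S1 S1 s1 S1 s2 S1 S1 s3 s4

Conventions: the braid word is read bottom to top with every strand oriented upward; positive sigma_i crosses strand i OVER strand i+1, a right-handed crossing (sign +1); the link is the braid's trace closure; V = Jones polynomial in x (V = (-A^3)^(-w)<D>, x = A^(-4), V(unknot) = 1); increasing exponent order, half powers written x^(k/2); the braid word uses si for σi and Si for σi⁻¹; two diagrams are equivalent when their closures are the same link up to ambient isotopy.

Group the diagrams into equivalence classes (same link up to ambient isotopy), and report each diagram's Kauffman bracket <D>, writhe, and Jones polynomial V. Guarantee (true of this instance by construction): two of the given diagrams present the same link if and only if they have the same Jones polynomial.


grouping into links: {D1, D3, D4} | {D2}
V(D1) = x^(-13/2) - 2x^(-11/2) + 3x^(-9/2) - 3x^(-7/2) + 2x^(-5/2) - 3x^(-3/2) + x^(-1/2) - x^(1/2)  (w -5, c 11, <D> = A^-17 - A^-13 + 3A^-9 - 2A^-5 + 3A^-1 - 3A^3 + 2A^7 - A^11)
D2 (bracket A^-11 + A^-3 - A + A^5 - A^9 + A^13; 11 crossings at w = -7): V = -x^(-17/2) + x^(-15/2) - x^(-13/2) + x^(-11/2) - x^(-9/2) - x^(-5/2)
D3 (bracket A^-11 - A^-7 + 3A^-3 - 2A + 3A^5 - 3A^9 + 2A^13 - A^17; 13 crossings at w = -3): V = x^(-13/2) - 2x^(-11/2) + 3x^(-9/2) - 3x^(-7/2) + 2x^(-5/2) - 3x^(-3/2) + x^(-1/2) - x^(1/2)
V(D4) = x^(-13/2) - 2x^(-11/2) + 3x^(-9/2) - 3x^(-7/2) + 2x^(-5/2) - 3x^(-3/2) + x^(-1/2) - x^(1/2)  [13 crossings, <D> = A^-5 - A^-1 + 3A^3 - 2A^7 + 3A^11 - 3A^15 + 2A^19 - A^23, w = -1]
why: V(x) takes 2 values over 4 diagrams, fixing the grouping


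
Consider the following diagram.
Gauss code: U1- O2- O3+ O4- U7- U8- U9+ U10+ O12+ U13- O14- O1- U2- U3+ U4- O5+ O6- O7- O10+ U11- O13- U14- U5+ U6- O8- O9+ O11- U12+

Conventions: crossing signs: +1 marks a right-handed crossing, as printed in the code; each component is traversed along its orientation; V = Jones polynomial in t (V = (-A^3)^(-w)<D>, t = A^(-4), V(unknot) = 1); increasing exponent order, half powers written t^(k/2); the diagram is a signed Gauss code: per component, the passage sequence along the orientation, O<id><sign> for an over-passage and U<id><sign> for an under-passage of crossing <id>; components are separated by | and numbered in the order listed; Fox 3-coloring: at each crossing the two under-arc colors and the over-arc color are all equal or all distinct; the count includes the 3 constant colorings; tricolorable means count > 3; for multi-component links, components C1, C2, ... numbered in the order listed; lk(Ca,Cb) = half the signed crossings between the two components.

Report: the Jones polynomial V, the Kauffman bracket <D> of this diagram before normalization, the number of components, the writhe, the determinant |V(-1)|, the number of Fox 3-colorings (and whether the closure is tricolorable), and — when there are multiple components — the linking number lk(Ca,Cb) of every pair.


V = -t^-6 + t^-5 - t^-4 + 2t^-3 - t^-2 + t^-1
<D> = A^-8 - A^-4 + 2 - A^4 + A^8 - A^12 (w = -4)
1 component over 14 crossings, w = -4
3 Fox colorings among 3^14, |V(-1)| = 7: not tricolorable
why: |V(-1)| = 7: so not tricolorable, since 3 does not divide 7


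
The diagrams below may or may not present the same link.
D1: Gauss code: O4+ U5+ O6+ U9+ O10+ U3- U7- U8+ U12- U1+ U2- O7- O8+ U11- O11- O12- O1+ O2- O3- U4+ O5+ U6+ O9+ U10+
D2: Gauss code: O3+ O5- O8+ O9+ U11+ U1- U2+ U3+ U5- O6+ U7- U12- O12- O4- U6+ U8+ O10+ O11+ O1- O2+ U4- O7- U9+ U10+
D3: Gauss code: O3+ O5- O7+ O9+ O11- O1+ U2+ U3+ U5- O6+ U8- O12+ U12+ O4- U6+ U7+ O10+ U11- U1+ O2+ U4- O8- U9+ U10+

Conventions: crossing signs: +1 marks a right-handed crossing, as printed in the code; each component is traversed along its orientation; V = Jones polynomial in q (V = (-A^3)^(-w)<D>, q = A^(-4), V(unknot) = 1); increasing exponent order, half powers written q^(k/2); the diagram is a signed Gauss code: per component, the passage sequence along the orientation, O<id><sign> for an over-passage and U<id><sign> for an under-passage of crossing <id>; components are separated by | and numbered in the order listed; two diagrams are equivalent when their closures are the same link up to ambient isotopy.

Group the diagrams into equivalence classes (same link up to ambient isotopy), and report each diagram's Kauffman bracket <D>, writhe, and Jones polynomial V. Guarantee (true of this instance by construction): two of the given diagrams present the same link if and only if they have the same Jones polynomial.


grouping into links: {D1} | {D2, D3}
V(D1) = q^2 + q^4 - q^5 + q^6 - q^7  (w +2, c 12, <D> = -A^-22 + A^-18 - A^-14 + A^-10 + A^-2)
V(D2) = q^-1 - 1 + 2q - 2q^2 + 2q^3 - 2q^4 + q^5  [12 crossings, <D> = A^-14 - 2A^-10 + 2A^-6 - 2A^-2 + 2A^2 - A^6 + A^10, w = +2]
V(D3) = q^-1 - 1 + 2q - 2q^2 + 2q^3 - 2q^4 + q^5  [12 crossings, <D> = A^-8 - 2A^-4 + 2 - 2A^4 + 2A^8 - A^12 + A^16, w = +4]
why: 2 values of V(q) split the 3 diagrams


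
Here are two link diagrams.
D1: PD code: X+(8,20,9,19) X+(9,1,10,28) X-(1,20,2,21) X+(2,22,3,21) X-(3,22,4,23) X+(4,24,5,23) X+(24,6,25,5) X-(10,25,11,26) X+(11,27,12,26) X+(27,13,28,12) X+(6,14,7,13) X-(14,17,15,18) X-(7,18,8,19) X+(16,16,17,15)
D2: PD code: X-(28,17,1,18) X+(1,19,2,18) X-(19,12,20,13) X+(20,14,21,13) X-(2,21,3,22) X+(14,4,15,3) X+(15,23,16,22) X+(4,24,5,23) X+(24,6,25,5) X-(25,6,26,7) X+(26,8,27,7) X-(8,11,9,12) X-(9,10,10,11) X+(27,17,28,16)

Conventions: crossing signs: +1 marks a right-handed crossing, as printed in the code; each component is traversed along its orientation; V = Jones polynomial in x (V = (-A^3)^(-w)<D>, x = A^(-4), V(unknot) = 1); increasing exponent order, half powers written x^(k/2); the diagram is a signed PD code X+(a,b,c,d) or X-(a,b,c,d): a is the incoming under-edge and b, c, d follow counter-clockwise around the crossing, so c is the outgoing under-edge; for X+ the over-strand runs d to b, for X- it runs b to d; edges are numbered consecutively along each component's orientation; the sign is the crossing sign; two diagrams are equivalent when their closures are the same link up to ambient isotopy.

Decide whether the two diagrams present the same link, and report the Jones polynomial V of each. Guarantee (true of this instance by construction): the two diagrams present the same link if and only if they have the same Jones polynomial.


equivalent: yes
V(D1) = x + x^3 - x^4  (w +4, c 14, <D> = -A^-4 + 1 + A^8)
D2 (bracket -A^-10 + A^-6 + A^2; 14 crossings at w = +2): V = x + x^3 - x^4
why: Reidemeister moves carry D1 (14 crossings) to D2 (14)


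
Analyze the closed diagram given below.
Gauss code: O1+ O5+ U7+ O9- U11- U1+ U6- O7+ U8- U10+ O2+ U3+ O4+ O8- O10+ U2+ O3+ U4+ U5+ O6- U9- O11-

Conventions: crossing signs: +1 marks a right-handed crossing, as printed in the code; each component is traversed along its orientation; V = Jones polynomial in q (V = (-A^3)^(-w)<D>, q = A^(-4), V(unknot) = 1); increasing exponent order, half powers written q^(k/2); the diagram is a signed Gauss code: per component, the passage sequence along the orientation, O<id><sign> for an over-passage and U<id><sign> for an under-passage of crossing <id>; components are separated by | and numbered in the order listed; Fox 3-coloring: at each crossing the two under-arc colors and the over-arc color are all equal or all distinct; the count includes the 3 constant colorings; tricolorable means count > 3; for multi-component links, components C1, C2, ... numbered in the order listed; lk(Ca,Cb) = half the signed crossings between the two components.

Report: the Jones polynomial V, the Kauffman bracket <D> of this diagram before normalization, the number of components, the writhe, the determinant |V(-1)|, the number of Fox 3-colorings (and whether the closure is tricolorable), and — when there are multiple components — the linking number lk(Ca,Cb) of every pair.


V = q^-1 - 1 + 2q - 3q^2 + 3q^3 - 2q^4 + 2q^5 - q^6
<D> = A^-15 - 2A^-11 + 2A^-7 - 3A^-3 + 3A - 2A^5 + A^9 - A^13 (w = +3)
1 component over 11 crossings, w = +3
9 Fox colorings among 3^11, |V(-1)| = 15: tricolorable
why: V spans 7 powers of q: at least 7 crossings in any diagram


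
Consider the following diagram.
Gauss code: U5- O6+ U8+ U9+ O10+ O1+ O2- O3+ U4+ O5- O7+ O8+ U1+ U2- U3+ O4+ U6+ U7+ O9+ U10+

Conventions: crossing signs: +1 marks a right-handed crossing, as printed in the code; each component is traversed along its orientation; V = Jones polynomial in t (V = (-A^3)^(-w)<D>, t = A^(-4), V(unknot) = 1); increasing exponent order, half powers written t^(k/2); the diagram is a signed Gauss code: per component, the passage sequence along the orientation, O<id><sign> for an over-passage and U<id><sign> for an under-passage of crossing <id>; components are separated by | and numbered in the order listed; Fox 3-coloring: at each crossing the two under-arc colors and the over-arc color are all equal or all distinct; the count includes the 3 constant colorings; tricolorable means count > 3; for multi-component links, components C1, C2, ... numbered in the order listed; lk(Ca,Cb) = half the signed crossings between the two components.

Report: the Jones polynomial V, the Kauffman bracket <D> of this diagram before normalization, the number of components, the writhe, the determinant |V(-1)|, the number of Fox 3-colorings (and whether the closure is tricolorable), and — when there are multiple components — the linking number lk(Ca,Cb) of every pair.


V = t^2 + 2t^4 - 2t^5 + t^6 - 2t^7 + t^8
<D> = A^-14 - 2A^-10 + A^-6 - 2A^-2 + 2A^2 + A^10 (w = +6)
1 component over 10 crossings, w = +6
27 Fox colorings among 3^10, |V(-1)| = 9: tricolorable
why: the span of V is 6, forcing >= 6 crossings in any diagram


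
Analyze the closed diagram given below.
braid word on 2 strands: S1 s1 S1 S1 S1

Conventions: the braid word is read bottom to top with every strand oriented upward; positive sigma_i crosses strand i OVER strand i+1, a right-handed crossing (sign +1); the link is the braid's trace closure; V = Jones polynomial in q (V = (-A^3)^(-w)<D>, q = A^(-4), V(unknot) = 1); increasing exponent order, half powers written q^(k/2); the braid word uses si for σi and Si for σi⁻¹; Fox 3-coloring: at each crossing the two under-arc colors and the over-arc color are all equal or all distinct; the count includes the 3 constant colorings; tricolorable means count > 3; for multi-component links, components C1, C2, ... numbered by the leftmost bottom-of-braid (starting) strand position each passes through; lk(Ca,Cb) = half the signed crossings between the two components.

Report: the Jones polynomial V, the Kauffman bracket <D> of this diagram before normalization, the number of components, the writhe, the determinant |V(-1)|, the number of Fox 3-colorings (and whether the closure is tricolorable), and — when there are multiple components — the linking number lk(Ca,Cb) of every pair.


V(q) = -q^-4 + q^-3 + q^-1
bracket: -A^-5 - A^3 + A^7, w = -3
1 component, writhe -3, over 5 crossings
det 3, colorings 9 of 3^5 — tricolorable
observation: free reduction leaves σ1⁻¹ σ1⁻¹ σ1⁻¹ of the original 5 letters


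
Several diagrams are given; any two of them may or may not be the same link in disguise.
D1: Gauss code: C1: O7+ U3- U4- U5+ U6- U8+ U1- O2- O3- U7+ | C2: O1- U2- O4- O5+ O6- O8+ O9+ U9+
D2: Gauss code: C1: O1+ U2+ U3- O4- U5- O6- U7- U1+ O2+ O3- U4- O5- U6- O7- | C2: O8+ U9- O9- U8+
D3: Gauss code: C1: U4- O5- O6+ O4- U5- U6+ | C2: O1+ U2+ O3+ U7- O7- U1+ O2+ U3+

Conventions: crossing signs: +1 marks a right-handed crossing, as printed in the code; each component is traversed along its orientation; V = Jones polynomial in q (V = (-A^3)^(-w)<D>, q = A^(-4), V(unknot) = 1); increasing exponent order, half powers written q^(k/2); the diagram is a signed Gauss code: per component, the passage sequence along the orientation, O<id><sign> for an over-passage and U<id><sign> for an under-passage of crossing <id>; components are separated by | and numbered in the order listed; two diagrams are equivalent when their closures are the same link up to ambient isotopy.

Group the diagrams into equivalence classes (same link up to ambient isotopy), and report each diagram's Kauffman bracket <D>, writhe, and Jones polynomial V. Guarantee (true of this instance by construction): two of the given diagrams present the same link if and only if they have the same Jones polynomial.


classes: {D1} | {D2} | {D3}
V(D1) = -q^(-5/2) - q^(-1/2)  [9 crossings, <D> = A^-1 + A^7, w = -1]
V(D2) = q^(-9/2) - q^(-5/2) - q^(-3/2) - q^(-1/2)  (w -3, c 9, <D> = A^-7 + A^-3 + A - A^9)
D3 (bracket -A^-15 + A^-7 + A^-3 + A; 7 crossings at w = +1): V = -q^(1/2) - q^(3/2) - q^(5/2) + q^(9/2)
note: 3 values of V(q) split the 3 diagrams


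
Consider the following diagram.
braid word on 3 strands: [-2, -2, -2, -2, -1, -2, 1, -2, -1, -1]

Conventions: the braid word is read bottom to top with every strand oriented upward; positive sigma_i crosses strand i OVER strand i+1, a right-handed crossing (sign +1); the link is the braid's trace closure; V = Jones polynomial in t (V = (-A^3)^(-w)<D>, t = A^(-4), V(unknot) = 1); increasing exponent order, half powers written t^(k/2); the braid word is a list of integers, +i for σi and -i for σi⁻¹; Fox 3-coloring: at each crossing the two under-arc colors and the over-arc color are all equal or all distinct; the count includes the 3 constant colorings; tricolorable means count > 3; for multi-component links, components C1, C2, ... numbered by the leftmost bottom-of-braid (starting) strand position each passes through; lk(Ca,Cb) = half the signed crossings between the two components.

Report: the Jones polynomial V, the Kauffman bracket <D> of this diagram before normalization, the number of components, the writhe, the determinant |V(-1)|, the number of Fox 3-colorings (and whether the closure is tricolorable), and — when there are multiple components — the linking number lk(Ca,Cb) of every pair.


V = -t^-8 + t^-5 + t^-3
<D> = A^-12 + A^-4 - A^8 (w = -8)
1 component over 10 crossings, w = -8
9 Fox colorings among 3^10, |V(-1)| = 3: tricolorable
why: w = -8 shifts under R1 moves; the (-A^3)^(8) factor cancels that in V


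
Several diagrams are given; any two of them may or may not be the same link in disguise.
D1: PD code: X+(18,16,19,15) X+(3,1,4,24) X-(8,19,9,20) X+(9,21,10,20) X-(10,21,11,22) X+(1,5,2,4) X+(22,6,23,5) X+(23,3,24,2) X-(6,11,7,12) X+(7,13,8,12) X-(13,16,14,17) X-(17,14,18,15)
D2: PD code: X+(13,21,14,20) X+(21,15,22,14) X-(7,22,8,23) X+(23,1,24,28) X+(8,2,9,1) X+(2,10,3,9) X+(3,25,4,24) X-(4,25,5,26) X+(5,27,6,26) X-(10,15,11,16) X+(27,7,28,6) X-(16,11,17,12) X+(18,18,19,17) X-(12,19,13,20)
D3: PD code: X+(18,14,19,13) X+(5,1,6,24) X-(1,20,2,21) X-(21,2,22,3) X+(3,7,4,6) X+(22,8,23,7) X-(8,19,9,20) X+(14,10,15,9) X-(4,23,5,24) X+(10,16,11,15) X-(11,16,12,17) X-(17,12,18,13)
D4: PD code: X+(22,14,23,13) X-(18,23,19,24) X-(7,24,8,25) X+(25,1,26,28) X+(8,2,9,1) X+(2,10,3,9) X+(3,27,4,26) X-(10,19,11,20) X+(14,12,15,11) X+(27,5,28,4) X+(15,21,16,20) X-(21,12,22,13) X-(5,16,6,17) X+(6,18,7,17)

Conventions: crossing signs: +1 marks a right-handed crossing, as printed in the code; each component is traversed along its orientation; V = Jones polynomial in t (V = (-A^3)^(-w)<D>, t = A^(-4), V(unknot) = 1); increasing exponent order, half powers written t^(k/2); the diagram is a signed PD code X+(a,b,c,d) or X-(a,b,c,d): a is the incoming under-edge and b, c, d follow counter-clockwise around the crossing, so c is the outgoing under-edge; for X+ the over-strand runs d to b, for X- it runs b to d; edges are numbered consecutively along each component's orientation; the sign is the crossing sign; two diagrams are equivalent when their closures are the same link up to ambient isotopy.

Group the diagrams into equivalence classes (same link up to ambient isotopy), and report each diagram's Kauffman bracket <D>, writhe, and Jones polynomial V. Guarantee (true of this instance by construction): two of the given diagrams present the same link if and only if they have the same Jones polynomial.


classes: {D1} | {D2, D4} | {D3}
V(D1) = t + t^3 - t^4  [12 crossings, <D> = -A^-10 + A^-6 + A^2, w = +2]
V(D2) = t - t^2 + 2t^3 - t^4 + t^5 - t^6  (w +4, c 14, <D> = -A^-12 + A^-8 - A^-4 + 2 - A^4 + A^8)
V(D3) = 1  [12 crossings, <D> = 1, w = 0]
V(D4) = t - t^2 + 2t^3 - t^4 + t^5 - t^6  (w +4, c 14, <D> = -A^-12 + A^-8 - A^-4 + 2 - A^4 + A^8)
note: 3 values of V(t) split the 4 diagrams


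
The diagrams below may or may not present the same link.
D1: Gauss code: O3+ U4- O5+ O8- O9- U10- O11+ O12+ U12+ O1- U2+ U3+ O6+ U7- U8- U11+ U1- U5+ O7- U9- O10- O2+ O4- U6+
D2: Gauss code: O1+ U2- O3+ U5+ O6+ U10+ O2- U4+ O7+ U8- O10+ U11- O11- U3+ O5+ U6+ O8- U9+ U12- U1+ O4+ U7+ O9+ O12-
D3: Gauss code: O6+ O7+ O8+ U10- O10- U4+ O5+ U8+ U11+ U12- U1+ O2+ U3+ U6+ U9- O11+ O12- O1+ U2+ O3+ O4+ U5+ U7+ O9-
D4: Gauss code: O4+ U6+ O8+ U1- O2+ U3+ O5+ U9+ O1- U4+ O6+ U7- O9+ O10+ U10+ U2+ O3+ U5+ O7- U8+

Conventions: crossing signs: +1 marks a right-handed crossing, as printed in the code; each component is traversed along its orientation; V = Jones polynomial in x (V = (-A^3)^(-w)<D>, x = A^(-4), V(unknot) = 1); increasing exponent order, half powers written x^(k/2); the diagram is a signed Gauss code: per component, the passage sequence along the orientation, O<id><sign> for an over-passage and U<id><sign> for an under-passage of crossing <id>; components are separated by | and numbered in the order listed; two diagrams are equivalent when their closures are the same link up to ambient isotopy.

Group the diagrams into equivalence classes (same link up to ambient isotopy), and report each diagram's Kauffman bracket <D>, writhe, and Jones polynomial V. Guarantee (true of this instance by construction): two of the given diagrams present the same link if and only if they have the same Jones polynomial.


equivalence classes: {D1} | {D2, D4} | {D3}
D1 (bracket A^-8 - A^-4 + 1 - A^4 + A^8; 12 crossings at w = 0): V = x^-2 - x^-1 + 1 - x + x^2
D2 (bracket -A^-24 + 3A^-20 - 5A^-16 + 6A^-12 - 7A^-8 + 7A^-4 - 5 + 4A^4 - 2A^8 + A^12; 12 crossings at w = +4): V = 1 - 2x + 4x^2 - 5x^3 + 7x^4 - 7x^5 + 6x^6 - 5x^7 + 3x^8 - x^9
V(D3) = x^2 + 2x^4 - 2x^5 + x^6 - 2x^7 + x^8  [12 crossings, <D> = A^-14 - 2A^-10 + A^-6 - 2A^-2 + 2A^2 + A^10, w = +6]
D4 (bracket -A^-18 + 3A^-14 - 5A^-10 + 6A^-6 - 7A^-2 + 7A^2 - 5A^6 + 4A^10 - 2A^14 + A^18; 10 crossings at w = +6): V = 1 - 2x + 4x^2 - 5x^3 + 7x^4 - 7x^5 + 6x^6 - 5x^7 + 3x^8 - x^9
observation: comparing 4 Jones polynomials yields 3 groups


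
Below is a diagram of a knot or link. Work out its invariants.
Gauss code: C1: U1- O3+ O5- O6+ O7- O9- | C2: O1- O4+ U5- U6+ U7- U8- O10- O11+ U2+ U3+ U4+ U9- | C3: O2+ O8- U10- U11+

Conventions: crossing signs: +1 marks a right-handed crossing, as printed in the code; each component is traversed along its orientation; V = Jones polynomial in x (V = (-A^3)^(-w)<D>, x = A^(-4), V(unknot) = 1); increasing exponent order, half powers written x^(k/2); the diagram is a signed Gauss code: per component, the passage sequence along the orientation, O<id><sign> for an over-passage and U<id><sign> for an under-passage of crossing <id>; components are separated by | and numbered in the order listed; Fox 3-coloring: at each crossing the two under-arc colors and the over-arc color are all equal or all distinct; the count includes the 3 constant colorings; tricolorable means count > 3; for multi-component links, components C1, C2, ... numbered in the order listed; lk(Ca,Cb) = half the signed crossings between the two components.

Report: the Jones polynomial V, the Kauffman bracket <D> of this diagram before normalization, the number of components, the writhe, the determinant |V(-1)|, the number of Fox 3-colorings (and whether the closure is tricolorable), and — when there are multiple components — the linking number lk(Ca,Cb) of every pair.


Jones polynomial: V(x) = x^-3 + x^-2 + x^-1 + 1
<D> = -A^-3 - A - A^5 - A^9; writhe -1
components 3, writhe -1 (11 crossings)
linking number lk(C1,C2) = -1
lk(C1,C3): 0
lk(C2,C3) = 0
3-colorings: 9 of 3^11, det 0 — tricolorable
note: the span of V is 3, within the link bound 11 + 3 - 1
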